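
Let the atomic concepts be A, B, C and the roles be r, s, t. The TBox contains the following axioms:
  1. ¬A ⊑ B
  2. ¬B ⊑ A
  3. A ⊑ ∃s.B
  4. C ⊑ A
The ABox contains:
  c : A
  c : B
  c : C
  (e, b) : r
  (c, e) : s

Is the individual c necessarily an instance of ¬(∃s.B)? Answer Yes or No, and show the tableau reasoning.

1. c : ¬(∃s.B)?  L(c) = {A, B, C} ∪ {∃s.B}
   open: L(c) ⊇ {A, B, C, ∃s.B} (+ ∃-successors) — c ∉ ¬(∃s.B) possible
2. Hence c : ¬(∃s.B): not entailed.

No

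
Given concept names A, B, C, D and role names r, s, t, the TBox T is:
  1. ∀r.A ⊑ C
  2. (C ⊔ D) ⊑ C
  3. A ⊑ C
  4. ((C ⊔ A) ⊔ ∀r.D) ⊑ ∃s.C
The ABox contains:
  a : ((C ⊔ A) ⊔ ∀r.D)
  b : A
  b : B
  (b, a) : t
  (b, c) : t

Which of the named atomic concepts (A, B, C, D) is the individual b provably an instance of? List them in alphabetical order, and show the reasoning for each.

{A, B, C}

1. b : A?  L(b) = {A, B} ∪ {¬A}
   clash {A, ¬A} at b — b ∈ A
2. b : B?  L(b) = {A, B} ∪ {¬B}
   clash {B, ¬B} at b — b ∈ B
3. b : C?  L(b) = {A, B} ∪ {¬C}
   clash {C, ¬C} at b — b ∈ C
4. b : D?  L(b) = {A, B} ∪ {¬D}
   apply at b: A⊑C
   open: L(b) ⊇ {A, B, C, ¬D, ∃s.C} (+ ∃-successors) — b ∉ D possible
5. Entailed for b: {A, B, C}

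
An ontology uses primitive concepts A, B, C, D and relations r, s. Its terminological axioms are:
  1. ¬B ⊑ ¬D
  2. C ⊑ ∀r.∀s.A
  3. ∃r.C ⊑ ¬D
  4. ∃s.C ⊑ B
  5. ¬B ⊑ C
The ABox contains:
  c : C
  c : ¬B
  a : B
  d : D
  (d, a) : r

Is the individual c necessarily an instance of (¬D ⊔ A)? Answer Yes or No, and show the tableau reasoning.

1. c : (¬D ⊔ A)?  L(c) = {C, ¬B} ∪ {(D ⊓ ¬A)}
   clash {D, ¬D} at c — c ∈ (¬D ⊔ A)
2. Hence c : (¬D ⊔ A): entailed.

Yes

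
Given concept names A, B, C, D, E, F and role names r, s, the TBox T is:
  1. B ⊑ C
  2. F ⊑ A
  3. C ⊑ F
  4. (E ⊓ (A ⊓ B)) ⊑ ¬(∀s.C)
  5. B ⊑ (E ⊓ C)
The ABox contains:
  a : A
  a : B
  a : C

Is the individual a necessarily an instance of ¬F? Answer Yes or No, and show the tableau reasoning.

1. a : ¬F?  L(a) = {A, B, C} ∪ {F}
   apply at a: B⊑(E ⊓ C)
   open: L(a) ⊇ {A, B, C, E, F, …} (+ ∃-successors) — a ∉ ¬F possible
2. Hence a : ¬F: not entailed.

No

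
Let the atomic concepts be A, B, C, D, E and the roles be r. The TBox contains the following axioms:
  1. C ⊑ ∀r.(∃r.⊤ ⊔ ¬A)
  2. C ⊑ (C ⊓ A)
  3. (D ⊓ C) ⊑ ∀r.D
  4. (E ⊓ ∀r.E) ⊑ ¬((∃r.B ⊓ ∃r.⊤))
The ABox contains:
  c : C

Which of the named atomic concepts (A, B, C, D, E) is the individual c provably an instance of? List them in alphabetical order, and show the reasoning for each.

1. c : A?  L(c) = {C} ∪ {¬A}
   clash {A, ¬A} at c — c ∈ A
2. c : B?  L(c) = {C} ∪ {¬B}
   apply at c: C⊑∀r.(∃r.⊤ ⊔ ¬A); C⊑(C ⊓ A)
   open: L(c) ⊇ {A, C, ¬B, ¬D, ¬E, …} — c ∉ B possible
3. c : C?  L(c) = {C} ∪ {¬C}
   clash {C, ¬C} at c — c ∈ C
4. c : D?  L(c) = {C} ∪ {¬D}
   apply at c: C⊑∀r.(∃r.⊤ ⊔ ¬A); C⊑(C ⊓ A)
   open: L(c) ⊇ {A, C, ¬D, ¬E, ∀r.(∃r.⊤ ⊔ ¬A)} — c ∉ D possible
5. c : E?  L(c) = {C} ∪ {¬E}
   apply at c: C⊑∀r.(∃r.⊤ ⊔ ¬A); C⊑(C ⊓ A)
   open: L(c) ⊇ {A, C, ¬D, ¬E, ∀r.(∃r.⊤ ⊔ ¬A)} — c ∉ E possible
6. Entailed for c: {A, C}

{A, C}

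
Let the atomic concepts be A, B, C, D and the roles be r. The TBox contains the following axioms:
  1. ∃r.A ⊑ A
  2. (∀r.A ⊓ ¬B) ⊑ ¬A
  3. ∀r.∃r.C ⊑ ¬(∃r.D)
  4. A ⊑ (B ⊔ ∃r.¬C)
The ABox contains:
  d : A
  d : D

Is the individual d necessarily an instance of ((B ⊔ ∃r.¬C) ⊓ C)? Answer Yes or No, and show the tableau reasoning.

1. d : ((B ⊔ ∃r.¬C) ⊓ C)?  L(d) = {A, D} ∪ {((¬B ⊓ ∀r.C) ⊔ ¬C)}
   apply at d: A⊑(B ⊔ ∃r.¬C)
   open: L(d) ⊇ {A, B, D, ¬C, ∃r.¬A, …} (+ ∃-successors) — d ∉ ((B ⊔ ∃r.¬C) ⊓ C) possible
2. Hence d : ((B ⊔ ∃r.¬C) ⊓ C): not entailed.

No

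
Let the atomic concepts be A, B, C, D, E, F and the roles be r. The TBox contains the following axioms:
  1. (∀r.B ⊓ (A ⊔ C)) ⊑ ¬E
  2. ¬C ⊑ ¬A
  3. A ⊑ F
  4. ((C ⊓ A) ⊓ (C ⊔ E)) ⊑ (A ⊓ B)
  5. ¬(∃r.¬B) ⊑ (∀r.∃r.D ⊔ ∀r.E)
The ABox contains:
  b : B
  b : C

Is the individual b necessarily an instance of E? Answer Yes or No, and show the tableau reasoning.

1. b : E?  L(b) = {B, C} ∪ {¬E}
   open: L(b) ⊇ {B, C, ¬A, ¬E, ∃r.¬B} (+ ∃-successors) — b ∉ E possible
2. Hence b : E: not entailed.

No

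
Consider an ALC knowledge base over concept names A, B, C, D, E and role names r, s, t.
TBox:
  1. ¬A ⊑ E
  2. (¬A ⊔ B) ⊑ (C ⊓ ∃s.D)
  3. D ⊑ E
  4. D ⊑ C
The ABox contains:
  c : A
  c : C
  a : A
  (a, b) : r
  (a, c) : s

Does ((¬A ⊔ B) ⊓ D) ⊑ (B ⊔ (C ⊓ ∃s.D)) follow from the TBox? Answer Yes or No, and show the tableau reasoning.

1. ((¬A ⊔ B) ⊓ D) ⊑ (B ⊔ (C ⊓ ∃s.D))  ⇔  (((¬A ⊔ B) ⊓ D) ⊓ (¬B ⊓ (¬C ⊔ ∀s.¬D))) unsat w.r.t. T
   all branches close; clash {B, ¬B} at x₀
2. Hence ((¬A ⊔ B) ⊓ D) ⊑ (B ⊔ (C ⊓ ∃s.D)): entailed.

Yes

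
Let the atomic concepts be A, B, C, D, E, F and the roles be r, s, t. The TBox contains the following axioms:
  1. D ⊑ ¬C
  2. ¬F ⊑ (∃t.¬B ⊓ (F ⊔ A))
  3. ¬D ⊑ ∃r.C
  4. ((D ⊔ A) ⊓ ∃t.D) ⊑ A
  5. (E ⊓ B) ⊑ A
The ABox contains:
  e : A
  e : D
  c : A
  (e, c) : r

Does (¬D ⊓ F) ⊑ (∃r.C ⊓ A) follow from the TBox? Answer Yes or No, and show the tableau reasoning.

1. (¬D ⊓ F) ⊑ (∃r.C ⊓ A)  ⇔  ((¬D ⊓ F) ⊓ (∀r.¬C ⊔ ¬A)) unsat w.r.t. T
   apply at x₀: ¬D⊑∃r.C
   open: L(x₀) ⊇ {F, ¬A, ¬D, ¬E, ∃r.C} (+ ∃-successors)
2. Hence (¬D ⊓ F) ⊑ (∃r.C ⊓ A): not entailed.

No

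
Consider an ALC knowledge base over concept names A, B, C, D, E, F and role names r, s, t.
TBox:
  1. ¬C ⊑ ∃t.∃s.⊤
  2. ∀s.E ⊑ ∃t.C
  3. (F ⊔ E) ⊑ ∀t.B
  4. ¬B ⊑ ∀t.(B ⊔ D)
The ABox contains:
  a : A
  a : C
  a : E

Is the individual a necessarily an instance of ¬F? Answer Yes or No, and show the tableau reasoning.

No

1. a : ¬F?  L(a) = {A, C, E} ∪ {F}
   open: L(a) ⊇ {A, B, C, E, F, …} (+ ∃-successors) — a ∉ ¬F possible
2. Hence a : ¬F: not entailed.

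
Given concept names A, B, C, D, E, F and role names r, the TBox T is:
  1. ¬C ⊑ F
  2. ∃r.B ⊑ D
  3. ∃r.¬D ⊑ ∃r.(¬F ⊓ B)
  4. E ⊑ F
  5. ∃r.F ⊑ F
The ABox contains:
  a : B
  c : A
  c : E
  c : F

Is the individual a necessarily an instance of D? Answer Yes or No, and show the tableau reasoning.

1. a : D?  L(a) = {B} ∪ {¬D}
   open: L(a) ⊇ {B, C, ¬D, ¬E, ∀r.D, …} — a ∉ D possible
2. Hence a : D: not entailed.

No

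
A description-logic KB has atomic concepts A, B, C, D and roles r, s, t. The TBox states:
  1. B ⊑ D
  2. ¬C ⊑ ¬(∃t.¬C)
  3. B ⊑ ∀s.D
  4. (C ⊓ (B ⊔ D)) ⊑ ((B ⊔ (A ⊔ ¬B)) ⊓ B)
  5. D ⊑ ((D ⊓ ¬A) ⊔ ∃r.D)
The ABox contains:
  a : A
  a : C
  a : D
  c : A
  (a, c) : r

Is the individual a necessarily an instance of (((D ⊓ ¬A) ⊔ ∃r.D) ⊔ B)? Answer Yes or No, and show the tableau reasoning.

Yes

1. a : (((D ⊓ ¬A) ⊔ ∃r.D) ⊔ B)?  L(a) = {A, C, D} ∪ {(((¬D ⊔ A) ⊓ ∀r.¬D) ⊓ ¬B)}
   clash {B, ¬B} at a — a ∈ (((D ⊓ ¬A) ⊔ ∃r.D) ⊔ B)
2. Hence a : (((D ⊓ ¬A) ⊔ ∃r.D) ⊔ B): entailed.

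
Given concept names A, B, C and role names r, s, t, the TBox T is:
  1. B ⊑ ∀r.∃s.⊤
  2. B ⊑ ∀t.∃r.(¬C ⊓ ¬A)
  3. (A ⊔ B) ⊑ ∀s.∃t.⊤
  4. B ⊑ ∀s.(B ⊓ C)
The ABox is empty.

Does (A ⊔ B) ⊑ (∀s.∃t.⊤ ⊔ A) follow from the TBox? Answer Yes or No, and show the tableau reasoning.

1. (A ⊔ B) ⊑ (∀s.∃t.⊤ ⊔ A)  ⇔  ((A ⊔ B) ⊓ (∃s.∀t.⊥ ⊓ ¬A)) unsat w.r.t. T
   all branches close; clash ⊥ at an ∃-successor
2. Hence (A ⊔ B) ⊑ (∀s.∃t.⊤ ⊔ A): entailed.

Yes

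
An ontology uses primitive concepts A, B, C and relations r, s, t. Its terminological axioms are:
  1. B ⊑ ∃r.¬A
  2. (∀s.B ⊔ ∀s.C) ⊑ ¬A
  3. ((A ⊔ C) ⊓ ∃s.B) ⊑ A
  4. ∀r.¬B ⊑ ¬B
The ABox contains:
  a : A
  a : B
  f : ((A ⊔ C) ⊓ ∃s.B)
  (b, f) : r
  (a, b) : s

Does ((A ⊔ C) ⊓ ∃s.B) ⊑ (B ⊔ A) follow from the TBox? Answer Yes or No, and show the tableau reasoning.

1. ((A ⊔ C) ⊓ ∃s.B) ⊑ (B ⊔ A)  ⇔  (((A ⊔ C) ⊓ ∃s.B) ⊓ (¬B ⊓ ¬A)) unsat w.r.t. T
   all branches close; clash {A, ¬A} at x₀
2. Hence ((A ⊔ C) ⊓ ∃s.B) ⊑ (B ⊔ A): entailed.

Yes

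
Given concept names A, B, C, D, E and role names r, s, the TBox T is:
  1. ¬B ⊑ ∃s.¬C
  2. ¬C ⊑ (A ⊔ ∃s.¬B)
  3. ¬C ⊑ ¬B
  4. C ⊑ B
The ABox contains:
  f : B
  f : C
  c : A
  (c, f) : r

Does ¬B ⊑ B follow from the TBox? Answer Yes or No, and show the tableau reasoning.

1. ¬B ⊑ B  ⇔  (¬B ⊓ ¬B) unsat w.r.t. T
   apply at x₀: ¬B⊑∃s.¬C
   open: L(x₀) ⊇ {A, ¬B, ¬C, ∃s.¬C} (+ ∃-successors)
2. Hence ¬B ⊑ B: not entailed.

No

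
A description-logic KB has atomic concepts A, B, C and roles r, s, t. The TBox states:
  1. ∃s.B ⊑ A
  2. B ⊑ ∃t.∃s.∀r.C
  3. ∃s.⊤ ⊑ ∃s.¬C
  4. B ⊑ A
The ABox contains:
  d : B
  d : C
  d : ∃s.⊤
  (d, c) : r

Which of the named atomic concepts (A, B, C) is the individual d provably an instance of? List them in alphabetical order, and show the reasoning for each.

{A, B, C}

1. d : A?  L(d) = {B, C, ∃s.⊤} ∪ {¬A}
   clash {A, ¬A} at d — d ∈ A
2. d : B?  L(d) = {B, C, ∃s.⊤} ∪ {¬B}
   clash {B, ¬B} at d — d ∈ B
3. d : C?  L(d) = {B, C, ∃s.⊤} ∪ {¬C}
   clash {C, ¬C} at d — d ∈ C
4. Entailed for d: {A, B, C}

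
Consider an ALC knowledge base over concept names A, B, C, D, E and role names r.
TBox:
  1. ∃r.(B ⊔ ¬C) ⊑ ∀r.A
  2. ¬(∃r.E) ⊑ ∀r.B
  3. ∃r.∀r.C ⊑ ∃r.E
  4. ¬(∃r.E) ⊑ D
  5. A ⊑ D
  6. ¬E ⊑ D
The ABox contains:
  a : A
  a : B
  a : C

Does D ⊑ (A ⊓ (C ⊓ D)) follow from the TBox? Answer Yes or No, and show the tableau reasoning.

No

1. D ⊑ (A ⊓ (C ⊓ D))  ⇔  (D ⊓ (¬A ⊔ (¬C ⊔ ¬D))) unsat w.r.t. T
   open: L(x₀) ⊇ {D, ¬A, ∀r.(¬B ⊓ C), ∃r.E} (+ ∃-successors)
2. Hence D ⊑ (A ⊓ (C ⊓ D)): not entailed.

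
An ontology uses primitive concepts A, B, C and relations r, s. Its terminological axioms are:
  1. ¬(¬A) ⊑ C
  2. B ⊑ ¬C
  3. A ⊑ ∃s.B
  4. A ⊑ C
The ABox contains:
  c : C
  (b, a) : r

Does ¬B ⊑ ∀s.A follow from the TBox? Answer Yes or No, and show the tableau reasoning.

No

1. ¬B ⊑ ∀s.A  ⇔  (¬B ⊓ ∃s.¬A) unsat w.r.t. T
   open: L(x₀) ⊇ {¬A, ¬B, ∃s.¬A} (+ ∃-successors)
2. Hence ¬B ⊑ ∀s.A: not entailed.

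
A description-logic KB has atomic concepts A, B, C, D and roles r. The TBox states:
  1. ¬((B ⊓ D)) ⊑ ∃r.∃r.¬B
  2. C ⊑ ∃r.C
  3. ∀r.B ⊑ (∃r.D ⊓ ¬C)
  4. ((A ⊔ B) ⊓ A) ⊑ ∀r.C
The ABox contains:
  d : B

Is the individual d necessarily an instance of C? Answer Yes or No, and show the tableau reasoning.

1. d : C?  L(d) = {B} ∪ {¬C}
   open: L(d) ⊇ {B, D, ¬A, ¬C, ∃r.¬B} (+ ∃-successors) — d ∉ C possible
2. Hence d : C: not entailed.

No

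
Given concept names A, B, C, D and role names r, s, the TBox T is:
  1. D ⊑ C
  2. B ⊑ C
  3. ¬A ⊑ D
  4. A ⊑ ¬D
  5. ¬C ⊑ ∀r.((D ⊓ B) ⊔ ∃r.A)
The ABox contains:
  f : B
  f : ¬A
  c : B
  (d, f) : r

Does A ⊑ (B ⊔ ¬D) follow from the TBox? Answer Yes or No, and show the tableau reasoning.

Yes

1. A ⊑ (B ⊔ ¬D)  ⇔  (A ⊓ (¬B ⊓ D)) unsat w.r.t. T
   all branches close; clash {D, ¬D} at x₀
2. Hence A ⊑ (B ⊔ ¬D): entailed.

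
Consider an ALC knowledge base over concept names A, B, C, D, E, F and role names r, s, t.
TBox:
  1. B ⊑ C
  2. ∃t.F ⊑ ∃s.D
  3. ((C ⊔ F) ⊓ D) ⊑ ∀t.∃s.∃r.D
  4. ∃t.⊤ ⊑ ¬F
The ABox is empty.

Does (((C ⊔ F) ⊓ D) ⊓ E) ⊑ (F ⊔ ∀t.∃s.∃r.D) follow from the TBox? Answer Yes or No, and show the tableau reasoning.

1. (((C ⊔ F) ⊓ D) ⊓ E) ⊑ (F ⊔ ∀t.∃s.∃r.D)  ⇔  ((((C ⊔ F) ⊓ D) ⊓ E) ⊓ (¬F ⊓ ∃t.∀s.∀r.¬D)) unsat w.r.t. T
   all branches close; clash {F, ¬F} at x₀
2. Hence (((C ⊔ F) ⊓ D) ⊓ E) ⊑ (F ⊔ ∀t.∃s.∃r.D): entailed.

Yes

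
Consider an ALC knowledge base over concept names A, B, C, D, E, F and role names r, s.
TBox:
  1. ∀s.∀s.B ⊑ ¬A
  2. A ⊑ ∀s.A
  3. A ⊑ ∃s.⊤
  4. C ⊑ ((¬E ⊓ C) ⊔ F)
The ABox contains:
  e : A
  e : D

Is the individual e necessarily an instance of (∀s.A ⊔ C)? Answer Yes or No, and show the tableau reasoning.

1. e : (∀s.A ⊔ C)?  L(e) = {A, D} ∪ {(∃s.¬A ⊓ ¬C)}
   clash {A, ¬A} at e — e ∈ (∀s.A ⊔ C)
2. Hence e : (∀s.A ⊔ C): entailed.

Yes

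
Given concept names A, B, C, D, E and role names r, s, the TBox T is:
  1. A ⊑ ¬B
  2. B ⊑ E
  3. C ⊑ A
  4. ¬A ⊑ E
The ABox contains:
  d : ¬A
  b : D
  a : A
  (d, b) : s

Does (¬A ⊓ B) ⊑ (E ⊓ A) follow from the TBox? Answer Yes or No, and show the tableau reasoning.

1. (¬A ⊓ B) ⊑ (E ⊓ A)  ⇔  ((¬A ⊓ B) ⊓ (¬E ⊔ ¬A)) unsat w.r.t. T
   apply at x₀: B⊑E; ¬A⊑E
   open: L(x₀) ⊇ {B, E, ¬A, ¬C}
2. Hence (¬A ⊓ B) ⊑ (E ⊓ A): not entailed.

No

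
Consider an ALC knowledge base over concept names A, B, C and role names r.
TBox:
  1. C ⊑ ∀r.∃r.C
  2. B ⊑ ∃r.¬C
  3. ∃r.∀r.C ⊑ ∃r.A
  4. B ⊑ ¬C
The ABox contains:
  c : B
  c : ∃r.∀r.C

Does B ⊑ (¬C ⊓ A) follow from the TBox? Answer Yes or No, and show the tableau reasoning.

1. B ⊑ (¬C ⊓ A)  ⇔  (B ⊓ (C ⊔ ¬A)) unsat w.r.t. T
   apply at x₀: B⊑∃r.¬C; B⊑¬C
   open: L(x₀) ⊇ {B, ¬A, ¬C, ∀r.∃r.¬C, ∃r.¬C} (+ ∃-successors)
2. Hence B ⊑ (¬C ⊓ A): not entailed.

No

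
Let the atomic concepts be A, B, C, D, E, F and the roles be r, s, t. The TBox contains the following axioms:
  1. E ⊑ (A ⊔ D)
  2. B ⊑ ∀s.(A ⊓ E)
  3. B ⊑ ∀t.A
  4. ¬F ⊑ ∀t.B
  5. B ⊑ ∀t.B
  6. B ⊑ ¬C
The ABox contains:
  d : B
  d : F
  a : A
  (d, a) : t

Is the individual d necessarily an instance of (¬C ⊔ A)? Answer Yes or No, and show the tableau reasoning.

1. d : (¬C ⊔ A)?  L(d) = {B, F} ∪ {(C ⊓ ¬A)}
   clash {C, ¬C} at d — d ∈ (¬C ⊔ A)
2. Hence d : (¬C ⊔ A): entailed.

Yes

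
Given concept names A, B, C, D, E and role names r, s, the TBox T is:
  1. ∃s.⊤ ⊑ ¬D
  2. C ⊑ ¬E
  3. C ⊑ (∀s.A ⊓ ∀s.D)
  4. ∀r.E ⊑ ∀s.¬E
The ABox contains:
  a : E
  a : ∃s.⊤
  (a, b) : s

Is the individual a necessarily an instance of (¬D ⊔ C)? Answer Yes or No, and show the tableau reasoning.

Yes

1. a : (¬D ⊔ C)?  L(a) = {E, ∃s.⊤} ∪ {(D ⊓ ¬C)}
   clash {D, ¬D} at a — a ∈ (¬D ⊔ C)
2. Hence a : (¬D ⊔ C): entailed.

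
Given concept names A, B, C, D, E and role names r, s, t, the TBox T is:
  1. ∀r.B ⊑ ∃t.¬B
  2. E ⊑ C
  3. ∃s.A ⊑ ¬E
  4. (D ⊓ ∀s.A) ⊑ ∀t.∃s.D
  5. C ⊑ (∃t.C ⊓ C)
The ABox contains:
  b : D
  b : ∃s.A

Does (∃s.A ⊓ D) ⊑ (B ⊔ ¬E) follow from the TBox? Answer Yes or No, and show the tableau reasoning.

Yes

1. (∃s.A ⊓ D) ⊑ (B ⊔ ¬E)  ⇔  ((∃s.A ⊓ D) ⊓ (¬B ⊓ E)) unsat w.r.t. T
   all branches close; clash {E, ¬E} at x₀
2. Hence (∃s.A ⊓ D) ⊑ (B ⊔ ¬E): entailed.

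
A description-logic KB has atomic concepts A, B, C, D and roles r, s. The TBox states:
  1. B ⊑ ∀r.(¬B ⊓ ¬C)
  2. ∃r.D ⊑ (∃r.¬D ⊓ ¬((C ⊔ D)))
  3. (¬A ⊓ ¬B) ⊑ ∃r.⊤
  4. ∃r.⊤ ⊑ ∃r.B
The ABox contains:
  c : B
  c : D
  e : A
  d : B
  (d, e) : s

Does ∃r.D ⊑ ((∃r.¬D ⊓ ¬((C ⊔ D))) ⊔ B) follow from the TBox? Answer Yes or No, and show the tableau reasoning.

1. ∃r.D ⊑ ((∃r.¬D ⊓ ¬((C ⊔ D))) ⊔ B)  ⇔  (∃r.D ⊓ ((∀r.D ⊔ (C ⊔ D)) ⊓ ¬B)) unsat w.r.t. T
   all branches close; clash {D, ¬D} at x₀
2. Hence ∃r.D ⊑ ((∃r.¬D ⊓ ¬((C ⊔ D))) ⊔ B): entailed.

Yes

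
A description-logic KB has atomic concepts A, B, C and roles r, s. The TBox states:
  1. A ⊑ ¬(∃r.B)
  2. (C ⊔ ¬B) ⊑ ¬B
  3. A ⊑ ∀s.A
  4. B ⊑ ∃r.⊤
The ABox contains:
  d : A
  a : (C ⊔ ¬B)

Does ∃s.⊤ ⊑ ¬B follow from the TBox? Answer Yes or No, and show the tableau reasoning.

No

1. ∃s.⊤ ⊑ ¬B  ⇔  (∃s.⊤ ⊓ B) unsat w.r.t. T
   apply at x₀: B⊑∃r.⊤
   open: L(x₀) ⊇ {B, ¬A, ¬C, ∃r.⊤, ∃s.⊤} (+ ∃-successors)
2. Hence ∃s.⊤ ⊑ ¬B: not entailed.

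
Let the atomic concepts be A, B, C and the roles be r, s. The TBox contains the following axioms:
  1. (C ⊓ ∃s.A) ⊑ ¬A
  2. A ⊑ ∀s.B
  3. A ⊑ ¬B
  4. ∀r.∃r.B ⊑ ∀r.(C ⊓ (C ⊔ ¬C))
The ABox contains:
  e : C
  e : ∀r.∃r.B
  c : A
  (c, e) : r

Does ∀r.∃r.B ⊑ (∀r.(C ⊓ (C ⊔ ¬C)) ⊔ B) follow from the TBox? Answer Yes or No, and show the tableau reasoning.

Yes

1. ∀r.∃r.B ⊑ (∀r.(C ⊓ (C ⊔ ¬C)) ⊔ B)  ⇔  (∀r.∃r.B ⊓ (∃r.(¬C ⊔ (¬C ⊓ C)) ⊓ ¬B)) unsat w.r.t. T
   all branches close; clash {C, ¬C} at an ∃-successor
2. Hence ∀r.∃r.B ⊑ (∀r.(C ⊓ (C ⊔ ¬C)) ⊔ B): entailed.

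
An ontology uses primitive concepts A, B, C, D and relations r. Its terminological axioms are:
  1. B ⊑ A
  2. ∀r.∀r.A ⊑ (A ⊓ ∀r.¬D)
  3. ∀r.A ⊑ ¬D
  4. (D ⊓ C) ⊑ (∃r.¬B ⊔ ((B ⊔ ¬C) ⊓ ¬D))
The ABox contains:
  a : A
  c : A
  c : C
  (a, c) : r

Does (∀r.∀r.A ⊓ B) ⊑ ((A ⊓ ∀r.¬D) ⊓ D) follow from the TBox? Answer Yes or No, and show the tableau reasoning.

No

1. (∀r.∀r.A ⊓ B) ⊑ ((A ⊓ ∀r.¬D) ⊓ D)  ⇔  ((∀r.∀r.A ⊓ B) ⊓ ((¬A ⊔ ∃r.D) ⊔ ¬D)) unsat w.r.t. T
   apply at x₀: B⊑A; ∀r.∀r.A⊑(A ⊓ ∀r.¬D)
   open: L(x₀) ⊇ {A, B, ¬D, ∀r.¬D, ∀r.∀r.A}
2. Hence (∀r.∀r.A ⊓ B) ⊑ ((A ⊓ ∀r.¬D) ⊓ D): not entailed.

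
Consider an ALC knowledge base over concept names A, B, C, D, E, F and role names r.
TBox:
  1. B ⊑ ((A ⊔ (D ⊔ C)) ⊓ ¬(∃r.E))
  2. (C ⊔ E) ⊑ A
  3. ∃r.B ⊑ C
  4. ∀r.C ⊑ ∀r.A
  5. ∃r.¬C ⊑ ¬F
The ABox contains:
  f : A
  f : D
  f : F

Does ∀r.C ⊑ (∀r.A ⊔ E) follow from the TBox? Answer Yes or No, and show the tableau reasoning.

Yes

1. ∀r.C ⊑ (∀r.A ⊔ E)  ⇔  (∀r.C ⊓ (∃r.¬A ⊓ ¬E)) unsat w.r.t. T
   all branches close; clash {A, ¬A} at an ∃-successor
2. Hence ∀r.C ⊑ (∀r.A ⊔ E): entailed.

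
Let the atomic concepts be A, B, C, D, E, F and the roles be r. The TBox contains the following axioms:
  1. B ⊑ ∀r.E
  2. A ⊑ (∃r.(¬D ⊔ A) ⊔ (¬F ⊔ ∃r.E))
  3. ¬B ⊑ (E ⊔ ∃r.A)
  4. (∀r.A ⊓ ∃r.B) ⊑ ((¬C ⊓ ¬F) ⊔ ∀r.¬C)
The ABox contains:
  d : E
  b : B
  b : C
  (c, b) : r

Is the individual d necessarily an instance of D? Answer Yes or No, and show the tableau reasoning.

No

1. d : D?  L(d) = {E} ∪ {¬D}
   open: L(d) ⊇ {E, ¬A, ¬B, ¬D, ∃r.¬A} (+ ∃-successors) — d ∉ D possible
2. Hence d : D: not entailed.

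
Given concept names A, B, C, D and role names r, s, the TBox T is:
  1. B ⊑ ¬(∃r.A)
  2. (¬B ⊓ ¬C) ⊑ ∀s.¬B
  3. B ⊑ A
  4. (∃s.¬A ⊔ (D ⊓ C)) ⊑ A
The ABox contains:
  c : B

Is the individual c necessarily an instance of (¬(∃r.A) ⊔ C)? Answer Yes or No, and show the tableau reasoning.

Yes

1. c : (¬(∃r.A) ⊔ C)?  L(c) = {B} ∪ {(∃r.A ⊓ ¬C)}
   clash {A, ¬A} at an ∃-successor — c ∈ (¬(∃r.A) ⊔ C)
2. Hence c : (¬(∃r.A) ⊔ C): entailed.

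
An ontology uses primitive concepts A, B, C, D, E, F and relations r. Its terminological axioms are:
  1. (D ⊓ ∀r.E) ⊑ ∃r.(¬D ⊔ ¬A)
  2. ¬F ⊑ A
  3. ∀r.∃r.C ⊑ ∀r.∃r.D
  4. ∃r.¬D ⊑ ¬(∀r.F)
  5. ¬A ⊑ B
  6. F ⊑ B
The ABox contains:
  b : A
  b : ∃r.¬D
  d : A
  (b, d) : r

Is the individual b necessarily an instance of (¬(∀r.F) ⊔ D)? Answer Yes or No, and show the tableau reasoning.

1. b : (¬(∀r.F) ⊔ D)?  L(b) = {A, ∃r.¬D} ∪ {(∀r.F ⊓ ¬D)}
   clash {F, ¬F} at an ∃-successor — b ∈ (¬(∀r.F) ⊔ D)
2. Hence b : (¬(∀r.F) ⊔ D): entailed.

Yes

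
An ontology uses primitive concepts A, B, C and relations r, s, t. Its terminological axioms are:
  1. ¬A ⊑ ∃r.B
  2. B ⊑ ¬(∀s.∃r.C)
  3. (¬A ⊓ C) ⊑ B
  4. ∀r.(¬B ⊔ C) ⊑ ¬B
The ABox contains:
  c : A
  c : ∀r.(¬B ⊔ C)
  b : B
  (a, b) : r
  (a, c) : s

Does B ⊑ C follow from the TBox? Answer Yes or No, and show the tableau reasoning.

1. B ⊑ C  ⇔  (B ⊓ ¬C) unsat w.r.t. T
   apply at x₀: B⊑¬(∀s.∃r.C)
   open: L(x₀) ⊇ {A, B, ¬C, ∃r.(B ⊓ ¬C), ∃s.∀r.¬C} (+ ∃-successors)
2. Hence B ⊑ C: not entailed.

No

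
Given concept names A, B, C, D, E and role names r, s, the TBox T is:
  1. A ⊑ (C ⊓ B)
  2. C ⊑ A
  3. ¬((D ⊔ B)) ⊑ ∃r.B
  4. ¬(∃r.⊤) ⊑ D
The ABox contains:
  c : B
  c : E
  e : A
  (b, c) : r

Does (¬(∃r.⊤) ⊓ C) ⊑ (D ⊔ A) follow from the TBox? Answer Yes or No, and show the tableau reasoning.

1. (¬(∃r.⊤) ⊓ C) ⊑ (D ⊔ A)  ⇔  ((∀r.⊥ ⊓ C) ⊓ (¬D ⊓ ¬A)) unsat w.r.t. T
   all branches close; clash {A, ¬A} at x₀
2. Hence (¬(∃r.⊤) ⊓ C) ⊑ (D ⊔ A): entailed.

Yes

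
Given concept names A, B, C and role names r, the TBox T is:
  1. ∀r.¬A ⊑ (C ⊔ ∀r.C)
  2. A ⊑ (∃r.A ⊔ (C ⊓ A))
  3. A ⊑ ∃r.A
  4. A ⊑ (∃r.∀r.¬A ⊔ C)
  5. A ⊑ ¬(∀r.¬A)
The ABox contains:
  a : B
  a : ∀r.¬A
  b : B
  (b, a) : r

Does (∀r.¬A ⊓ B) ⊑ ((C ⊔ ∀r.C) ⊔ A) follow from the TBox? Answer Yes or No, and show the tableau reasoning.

1. (∀r.¬A ⊓ B) ⊑ ((C ⊔ ∀r.C) ⊔ A)  ⇔  ((∀r.¬A ⊓ B) ⊓ ((¬C ⊓ ∃r.¬C) ⊓ ¬A)) unsat w.r.t. T
   all branches close; clash {C, ¬C} at an ∃-successor
2. Hence (∀r.¬A ⊓ B) ⊑ ((C ⊔ ∀r.C) ⊔ A): entailed.

Yes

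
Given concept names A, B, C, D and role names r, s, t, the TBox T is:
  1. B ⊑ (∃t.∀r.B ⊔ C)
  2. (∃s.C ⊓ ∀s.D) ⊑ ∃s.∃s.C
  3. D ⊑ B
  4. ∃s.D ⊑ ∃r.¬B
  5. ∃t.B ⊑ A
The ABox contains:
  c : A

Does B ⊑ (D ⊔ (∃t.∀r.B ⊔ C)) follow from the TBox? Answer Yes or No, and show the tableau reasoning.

Yes

1. B ⊑ (D ⊔ (∃t.∀r.B ⊔ C))  ⇔  (B ⊓ (¬D ⊓ (∀t.∃r.¬B ⊓ ¬C))) unsat w.r.t. T
   all branches close; clash {C, ¬C} at x₀
2. Hence B ⊑ (D ⊔ (∃t.∀r.B ⊔ C)): entailed.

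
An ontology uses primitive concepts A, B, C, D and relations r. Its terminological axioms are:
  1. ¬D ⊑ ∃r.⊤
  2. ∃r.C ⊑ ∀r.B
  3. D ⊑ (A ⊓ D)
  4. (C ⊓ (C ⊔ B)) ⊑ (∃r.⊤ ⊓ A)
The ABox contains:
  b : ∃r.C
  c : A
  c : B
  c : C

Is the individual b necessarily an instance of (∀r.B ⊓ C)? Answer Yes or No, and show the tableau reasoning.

No

1. b : (∀r.B ⊓ C)?  L(b) = {∃r.C} ∪ {(∃r.¬B ⊔ ¬C)}
   apply at b: ∃r.C⊑∀r.B
   open: L(b) ⊇ {A, D, ¬C, ∀r.B, ∃r.C} (+ ∃-successors) — b ∉ (∀r.B ⊓ C) possible
2. Hence b : (∀r.B ⊓ C): not entailed.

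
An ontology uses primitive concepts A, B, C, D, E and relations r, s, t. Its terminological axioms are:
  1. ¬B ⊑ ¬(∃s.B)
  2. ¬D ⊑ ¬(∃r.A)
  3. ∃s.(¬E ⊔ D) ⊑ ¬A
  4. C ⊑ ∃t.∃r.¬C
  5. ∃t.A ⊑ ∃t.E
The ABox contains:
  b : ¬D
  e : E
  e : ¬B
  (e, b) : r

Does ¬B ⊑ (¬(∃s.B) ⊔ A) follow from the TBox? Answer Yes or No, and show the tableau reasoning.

Yes

1. ¬B ⊑ (¬(∃s.B) ⊔ A)  ⇔  (¬B ⊓ (∃s.B ⊓ ¬A)) unsat w.r.t. T
   all branches close; clash {B, ¬B} at an ∃-successor
2. Hence ¬B ⊑ (¬(∃s.B) ⊔ A): entailed.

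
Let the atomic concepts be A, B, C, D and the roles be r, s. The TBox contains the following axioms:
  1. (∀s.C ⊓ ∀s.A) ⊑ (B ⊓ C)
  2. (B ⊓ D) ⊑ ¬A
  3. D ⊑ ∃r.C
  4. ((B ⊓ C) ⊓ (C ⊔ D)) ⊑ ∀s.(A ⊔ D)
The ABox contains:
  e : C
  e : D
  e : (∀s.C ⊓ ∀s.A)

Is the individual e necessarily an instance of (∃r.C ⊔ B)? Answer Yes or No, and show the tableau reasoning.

Yes

1. e : (∃r.C ⊔ B)?  L(e) = {C, D, (∀s.C ⊓ ∀s.A)} ∪ {(∀r.¬C ⊓ ¬B)}
   clash {B, ¬B} at e — e ∈ (∃r.C ⊔ B)
2. Hence e : (∃r.C ⊔ B): entailed.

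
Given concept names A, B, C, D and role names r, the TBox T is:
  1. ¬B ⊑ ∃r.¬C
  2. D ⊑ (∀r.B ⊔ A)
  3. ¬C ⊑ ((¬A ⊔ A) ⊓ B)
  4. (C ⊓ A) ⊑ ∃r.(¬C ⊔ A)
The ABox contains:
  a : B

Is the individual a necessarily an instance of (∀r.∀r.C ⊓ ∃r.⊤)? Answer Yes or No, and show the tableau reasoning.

1. a : (∀r.∀r.C ⊓ ∃r.⊤)?  L(a) = {B} ∪ {(∃r.∃r.¬C ⊔ ∀r.⊥)}
   open: L(a) ⊇ {B, ¬A, ¬C, ¬D, ∃r.∃r.¬C} (+ ∃-successors) — a ∉ (∀r.∀r.C ⊓ ∃r.⊤) possible
2. Hence a : (∀r.∀r.C ⊓ ∃r.⊤): not entailed.

No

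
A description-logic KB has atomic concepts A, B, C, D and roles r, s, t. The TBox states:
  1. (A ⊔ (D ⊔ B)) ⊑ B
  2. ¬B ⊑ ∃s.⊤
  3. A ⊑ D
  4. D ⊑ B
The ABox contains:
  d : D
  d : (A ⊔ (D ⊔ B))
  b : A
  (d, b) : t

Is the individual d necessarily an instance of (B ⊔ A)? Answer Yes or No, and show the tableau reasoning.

Yes

1. d : (B ⊔ A)?  L(d) = {D, (A ⊔ (D ⊔ B))} ∪ {(¬B ⊓ ¬A)}
   clash {B, ¬B} at d — d ∈ (B ⊔ A)
2. Hence d : (B ⊔ A): entailed.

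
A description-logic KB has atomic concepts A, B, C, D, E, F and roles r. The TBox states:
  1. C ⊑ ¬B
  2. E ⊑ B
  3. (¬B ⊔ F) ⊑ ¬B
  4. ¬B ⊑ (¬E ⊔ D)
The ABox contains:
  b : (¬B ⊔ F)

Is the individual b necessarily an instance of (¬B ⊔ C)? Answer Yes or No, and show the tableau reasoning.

1. b : (¬B ⊔ C)?  L(b) = {(¬B ⊔ F)} ∪ {(B ⊓ ¬C)}
   clash {B, ¬B} at b — b ∈ (¬B ⊔ C)
2. Hence b : (¬B ⊔ C): entailed.

Yes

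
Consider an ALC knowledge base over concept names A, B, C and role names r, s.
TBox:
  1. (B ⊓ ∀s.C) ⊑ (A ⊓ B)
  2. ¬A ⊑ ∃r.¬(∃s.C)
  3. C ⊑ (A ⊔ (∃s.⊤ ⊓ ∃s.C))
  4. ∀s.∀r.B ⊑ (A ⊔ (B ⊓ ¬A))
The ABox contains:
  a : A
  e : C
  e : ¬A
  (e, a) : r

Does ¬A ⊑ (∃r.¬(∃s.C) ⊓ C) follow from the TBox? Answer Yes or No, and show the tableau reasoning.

1. ¬A ⊑ (∃r.¬(∃s.C) ⊓ C)  ⇔  (¬A ⊓ (∀r.∃s.C ⊔ ¬C)) unsat w.r.t. T
   apply at x₀: ¬A⊑∃r.¬(∃s.C)
   open: L(x₀) ⊇ {¬A, ¬B, ¬C, ∃r.∀s.¬C, ∃s.∃r.¬B} (+ ∃-successors)
2. Hence ¬A ⊑ (∃r.¬(∃s.C) ⊓ C): not entailed.

No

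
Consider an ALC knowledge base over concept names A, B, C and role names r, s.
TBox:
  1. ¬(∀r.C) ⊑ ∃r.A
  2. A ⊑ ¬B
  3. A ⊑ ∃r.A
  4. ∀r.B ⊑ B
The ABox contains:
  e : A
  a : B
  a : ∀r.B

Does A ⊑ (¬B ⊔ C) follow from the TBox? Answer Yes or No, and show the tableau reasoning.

Yes

1. A ⊑ (¬B ⊔ C)  ⇔  (A ⊓ (B ⊓ ¬C)) unsat w.r.t. T
   all branches close; clash {B, ¬B} at x₀
2. Hence A ⊑ (¬B ⊔ C): entailed.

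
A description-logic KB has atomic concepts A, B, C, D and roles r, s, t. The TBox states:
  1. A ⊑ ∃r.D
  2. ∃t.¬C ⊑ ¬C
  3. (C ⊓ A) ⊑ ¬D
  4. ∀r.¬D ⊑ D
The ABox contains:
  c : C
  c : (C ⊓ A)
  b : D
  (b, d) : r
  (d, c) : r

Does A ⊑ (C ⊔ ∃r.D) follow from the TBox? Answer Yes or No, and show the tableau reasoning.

Yes

1. A ⊑ (C ⊔ ∃r.D)  ⇔  (A ⊓ (¬C ⊓ ∀r.¬D)) unsat w.r.t. T
   all branches close; clash {D, ¬D} at an ∃-successor
2. Hence A ⊑ (C ⊔ ∃r.D): entailed.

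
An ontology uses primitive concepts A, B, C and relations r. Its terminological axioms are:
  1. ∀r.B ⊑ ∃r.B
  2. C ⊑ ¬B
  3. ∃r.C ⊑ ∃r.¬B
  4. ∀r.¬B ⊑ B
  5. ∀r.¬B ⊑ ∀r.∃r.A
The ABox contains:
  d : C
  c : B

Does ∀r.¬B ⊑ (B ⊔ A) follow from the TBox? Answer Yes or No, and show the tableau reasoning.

Yes

1. ∀r.¬B ⊑ (B ⊔ A)  ⇔  (∀r.¬B ⊓ (¬B ⊓ ¬A)) unsat w.r.t. T
   all branches close; clash {B, ¬B} at x₀
2. Hence ∀r.¬B ⊑ (B ⊔ A): entailed.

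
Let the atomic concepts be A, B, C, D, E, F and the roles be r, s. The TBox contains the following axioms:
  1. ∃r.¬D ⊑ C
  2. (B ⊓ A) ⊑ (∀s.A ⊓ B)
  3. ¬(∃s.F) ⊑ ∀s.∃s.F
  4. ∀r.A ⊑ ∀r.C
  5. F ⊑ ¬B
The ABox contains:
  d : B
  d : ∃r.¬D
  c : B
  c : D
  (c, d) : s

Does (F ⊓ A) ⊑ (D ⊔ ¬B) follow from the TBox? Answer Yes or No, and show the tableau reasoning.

Yes

1. (F ⊓ A) ⊑ (D ⊔ ¬B)  ⇔  ((F ⊓ A) ⊓ (¬D ⊓ B)) unsat w.r.t. T
   all branches close; clash {B, ¬B} at x₀
2. Hence (F ⊓ A) ⊑ (D ⊔ ¬B): entailed.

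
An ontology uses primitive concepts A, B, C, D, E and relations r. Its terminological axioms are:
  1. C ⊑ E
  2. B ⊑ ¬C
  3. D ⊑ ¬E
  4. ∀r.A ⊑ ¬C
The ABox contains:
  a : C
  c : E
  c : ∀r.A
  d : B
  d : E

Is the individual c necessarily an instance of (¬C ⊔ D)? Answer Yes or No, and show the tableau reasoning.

1. c : (¬C ⊔ D)?  L(c) = {E, ∀r.A} ∪ {(C ⊓ ¬D)}
   clash {C, ¬C} at c — c ∈ (¬C ⊔ D)
2. Hence c : (¬C ⊔ D): entailed.

Yes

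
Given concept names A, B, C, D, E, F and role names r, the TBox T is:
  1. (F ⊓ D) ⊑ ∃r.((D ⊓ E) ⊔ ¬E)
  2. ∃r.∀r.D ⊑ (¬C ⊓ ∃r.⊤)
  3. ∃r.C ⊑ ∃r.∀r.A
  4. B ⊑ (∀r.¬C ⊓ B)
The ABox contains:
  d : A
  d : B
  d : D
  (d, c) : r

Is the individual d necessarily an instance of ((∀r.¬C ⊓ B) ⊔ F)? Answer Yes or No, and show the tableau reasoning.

Yes

1. d : ((∀r.¬C ⊓ B) ⊔ F)?  L(d) = {A, B, D} ∪ {((∃r.C ⊔ ¬B) ⊓ ¬F)}
   clash {B, ¬B} at d — d ∈ ((∀r.¬C ⊓ B) ⊔ F)
2. Hence d : ((∀r.¬C ⊓ B) ⊔ F): entailed.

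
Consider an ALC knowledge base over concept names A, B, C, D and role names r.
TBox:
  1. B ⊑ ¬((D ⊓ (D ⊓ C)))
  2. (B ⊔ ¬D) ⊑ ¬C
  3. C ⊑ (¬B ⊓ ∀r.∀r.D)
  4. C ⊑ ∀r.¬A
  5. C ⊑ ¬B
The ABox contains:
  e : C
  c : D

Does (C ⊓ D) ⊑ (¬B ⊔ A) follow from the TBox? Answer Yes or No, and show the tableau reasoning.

1. (C ⊓ D) ⊑ (¬B ⊔ A)  ⇔  ((C ⊓ D) ⊓ (B ⊓ ¬A)) unsat w.r.t. T
   all branches close; clash {B, ¬B} at x₀
2. Hence (C ⊓ D) ⊑ (¬B ⊔ A): entailed.

Yes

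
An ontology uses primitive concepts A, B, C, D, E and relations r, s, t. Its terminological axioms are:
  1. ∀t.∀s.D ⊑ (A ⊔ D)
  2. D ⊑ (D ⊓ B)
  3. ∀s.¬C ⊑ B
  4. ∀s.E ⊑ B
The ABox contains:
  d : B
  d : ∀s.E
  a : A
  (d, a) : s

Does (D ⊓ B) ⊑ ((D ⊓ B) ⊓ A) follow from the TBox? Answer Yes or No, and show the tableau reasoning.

1. (D ⊓ B) ⊑ ((D ⊓ B) ⊓ A)  ⇔  ((D ⊓ B) ⊓ ((¬D ⊔ ¬B) ⊔ ¬A)) unsat w.r.t. T
   open: L(x₀) ⊇ {B, D, ¬A, ∃t.∃s.¬D} (+ ∃-successors)
2. Hence (D ⊓ B) ⊑ ((D ⊓ B) ⊓ A): not entailed.

No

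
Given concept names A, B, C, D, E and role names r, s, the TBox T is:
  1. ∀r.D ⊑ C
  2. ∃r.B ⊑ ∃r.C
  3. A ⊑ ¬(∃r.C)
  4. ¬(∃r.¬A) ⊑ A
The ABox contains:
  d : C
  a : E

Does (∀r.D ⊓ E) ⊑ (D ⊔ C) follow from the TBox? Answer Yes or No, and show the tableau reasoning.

Yes

1. (∀r.D ⊓ E) ⊑ (D ⊔ C)  ⇔  ((∀r.D ⊓ E) ⊓ (¬D ⊓ ¬C)) unsat w.r.t. T
   all branches close; clash {C, ¬C} at x₀
2. Hence (∀r.D ⊓ E) ⊑ (D ⊔ C): entailed.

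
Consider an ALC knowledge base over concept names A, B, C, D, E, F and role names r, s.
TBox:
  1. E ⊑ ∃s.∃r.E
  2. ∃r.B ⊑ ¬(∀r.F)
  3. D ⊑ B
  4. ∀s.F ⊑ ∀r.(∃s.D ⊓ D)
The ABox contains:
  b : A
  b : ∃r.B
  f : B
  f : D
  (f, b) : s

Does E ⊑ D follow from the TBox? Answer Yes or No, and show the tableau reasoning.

No

1. E ⊑ D  ⇔  (E ⊓ ¬D) unsat w.r.t. T
   apply at x₀: E⊑∃s.∃r.E
   open: L(x₀) ⊇ {E, ¬D, ∀r.¬B, ∃s.¬F, ∃s.∃r.E} (+ ∃-successors)
2. Hence E ⊑ D: not entailed.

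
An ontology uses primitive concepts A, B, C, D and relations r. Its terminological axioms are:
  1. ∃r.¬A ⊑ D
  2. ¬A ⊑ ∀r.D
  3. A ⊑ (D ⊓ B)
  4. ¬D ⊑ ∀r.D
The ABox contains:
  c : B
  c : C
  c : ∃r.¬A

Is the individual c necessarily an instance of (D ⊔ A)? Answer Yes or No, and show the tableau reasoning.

Yes

1. c : (D ⊔ A)?  L(c) = {B, C, ∃r.¬A} ∪ {(¬D ⊓ ¬A)}
   clash {D, ¬D} at c — c ∈ (D ⊔ A)
2. Hence c : (D ⊔ A): entailed.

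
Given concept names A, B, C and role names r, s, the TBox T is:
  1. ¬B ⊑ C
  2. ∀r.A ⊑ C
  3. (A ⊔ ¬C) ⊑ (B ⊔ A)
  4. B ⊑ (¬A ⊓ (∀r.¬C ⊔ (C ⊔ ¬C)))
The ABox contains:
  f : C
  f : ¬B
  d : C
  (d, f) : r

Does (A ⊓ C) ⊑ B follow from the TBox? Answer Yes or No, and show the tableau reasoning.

1. (A ⊓ C) ⊑ B  ⇔  ((A ⊓ C) ⊓ ¬B) unsat w.r.t. T
   open: L(x₀) ⊇ {A, C, ¬B}
2. Hence (A ⊓ C) ⊑ B: not entailed.

No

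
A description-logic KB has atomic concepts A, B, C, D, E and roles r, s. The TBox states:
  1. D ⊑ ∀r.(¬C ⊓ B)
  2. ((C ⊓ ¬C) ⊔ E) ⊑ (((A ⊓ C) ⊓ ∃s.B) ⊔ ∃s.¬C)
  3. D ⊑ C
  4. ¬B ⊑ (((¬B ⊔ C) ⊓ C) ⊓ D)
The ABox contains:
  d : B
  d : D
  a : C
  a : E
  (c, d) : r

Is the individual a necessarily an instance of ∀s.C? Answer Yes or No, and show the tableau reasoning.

1. a : ∀s.C?  L(a) = {C, E} ∪ {∃s.¬C}
   open: L(a) ⊇ {B, C, E, ¬D, ∃s.¬C} (+ ∃-successors) — a ∉ ∀s.C possible
2. Hence a : ∀s.C: not entailed.

No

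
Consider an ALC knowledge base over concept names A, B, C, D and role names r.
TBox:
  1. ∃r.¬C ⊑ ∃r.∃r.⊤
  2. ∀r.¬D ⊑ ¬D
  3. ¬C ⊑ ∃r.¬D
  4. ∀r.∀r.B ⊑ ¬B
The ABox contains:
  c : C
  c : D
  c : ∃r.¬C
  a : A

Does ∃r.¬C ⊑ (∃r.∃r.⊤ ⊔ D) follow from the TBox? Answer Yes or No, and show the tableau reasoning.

Yes

1. ∃r.¬C ⊑ (∃r.∃r.⊤ ⊔ D)  ⇔  (∃r.¬C ⊓ (∀r.∀r.⊥ ⊓ ¬D)) unsat w.r.t. T
   all branches close; clash ⊥ at an ∃-successor
2. Hence ∃r.¬C ⊑ (∃r.∃r.⊤ ⊔ D): entailed.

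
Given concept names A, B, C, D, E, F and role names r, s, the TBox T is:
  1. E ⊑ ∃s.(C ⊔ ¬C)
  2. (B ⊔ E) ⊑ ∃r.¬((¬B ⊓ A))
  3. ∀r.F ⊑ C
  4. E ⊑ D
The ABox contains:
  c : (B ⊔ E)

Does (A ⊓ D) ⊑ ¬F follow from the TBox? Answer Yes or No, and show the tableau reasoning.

No

1. (A ⊓ D) ⊑ ¬F  ⇔  ((A ⊓ D) ⊓ F) unsat w.r.t. T
   open: L(x₀) ⊇ {A, D, F, ¬B, ¬E, …} (+ ∃-successors)
2. Hence (A ⊓ D) ⊑ ¬F: not entailed.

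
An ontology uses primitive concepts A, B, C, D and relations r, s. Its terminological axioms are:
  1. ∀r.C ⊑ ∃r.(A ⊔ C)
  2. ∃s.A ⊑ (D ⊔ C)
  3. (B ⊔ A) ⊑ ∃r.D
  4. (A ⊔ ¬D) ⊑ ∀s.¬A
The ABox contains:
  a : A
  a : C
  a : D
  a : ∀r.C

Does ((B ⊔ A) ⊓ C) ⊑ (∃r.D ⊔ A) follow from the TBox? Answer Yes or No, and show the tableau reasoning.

1. ((B ⊔ A) ⊓ C) ⊑ (∃r.D ⊔ A)  ⇔  (((B ⊔ A) ⊓ C) ⊓ (∀r.¬D ⊓ ¬A)) unsat w.r.t. T
   all branches close; clash {A, ¬A} at x₀
2. Hence ((B ⊔ A) ⊓ C) ⊑ (∃r.D ⊔ A): entailed.

Yes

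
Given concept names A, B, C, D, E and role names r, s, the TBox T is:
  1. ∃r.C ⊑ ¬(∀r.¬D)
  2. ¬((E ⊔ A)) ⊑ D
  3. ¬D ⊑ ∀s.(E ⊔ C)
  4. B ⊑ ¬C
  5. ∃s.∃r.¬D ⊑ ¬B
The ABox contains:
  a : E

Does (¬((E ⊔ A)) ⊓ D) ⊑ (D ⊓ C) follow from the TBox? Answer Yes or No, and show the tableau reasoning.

1. (¬((E ⊔ A)) ⊓ D) ⊑ (D ⊓ C)  ⇔  (((¬E ⊓ ¬A) ⊓ D) ⊓ (¬D ⊔ ¬C)) unsat w.r.t. T
   open: L(x₀) ⊇ {D, ¬A, ¬B, ¬C, ¬E, …}
2. Hence (¬((E ⊔ A)) ⊓ D) ⊑ (D ⊓ C): not entailed.

No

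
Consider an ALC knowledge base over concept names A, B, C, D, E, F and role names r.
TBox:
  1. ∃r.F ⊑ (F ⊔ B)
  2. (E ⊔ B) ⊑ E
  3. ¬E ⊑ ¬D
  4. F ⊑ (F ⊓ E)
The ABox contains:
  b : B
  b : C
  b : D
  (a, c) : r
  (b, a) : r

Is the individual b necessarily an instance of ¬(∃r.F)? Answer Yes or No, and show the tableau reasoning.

1. b : ¬(∃r.F)?  L(b) = {B, C, D} ∪ {∃r.F}
   apply at b: ∃r.F⊑(F ⊔ B)
   open: L(b) ⊇ {B, C, D, E, ¬F, …} (+ ∃-successors) — b ∉ ¬(∃r.F) possible
2. Hence b : ¬(∃r.F): not entailed.

No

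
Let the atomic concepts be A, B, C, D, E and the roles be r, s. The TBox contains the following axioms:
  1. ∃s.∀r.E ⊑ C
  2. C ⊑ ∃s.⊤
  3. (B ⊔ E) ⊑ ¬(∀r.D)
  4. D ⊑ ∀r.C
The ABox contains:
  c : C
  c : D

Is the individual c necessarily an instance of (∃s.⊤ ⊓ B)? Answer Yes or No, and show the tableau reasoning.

1. c : (∃s.⊤ ⊓ B)?  L(c) = {C, D} ∪ {(∀s.⊥ ⊔ ¬B)}
   apply at c: C⊑∃s.⊤; D⊑∀r.C
   open: L(c) ⊇ {C, D, ¬B, ¬E, ∀r.C, …} (+ ∃-successors) — c ∉ (∃s.⊤ ⊓ B) possible
2. Hence c : (∃s.⊤ ⊓ B): not entailed.

No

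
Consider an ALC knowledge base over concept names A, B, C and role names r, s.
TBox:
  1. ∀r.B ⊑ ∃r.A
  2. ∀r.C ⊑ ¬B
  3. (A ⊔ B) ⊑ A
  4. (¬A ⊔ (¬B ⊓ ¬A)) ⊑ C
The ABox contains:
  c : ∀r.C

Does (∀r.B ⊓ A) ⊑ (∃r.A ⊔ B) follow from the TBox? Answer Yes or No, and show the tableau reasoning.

Yes

1. (∀r.B ⊓ A) ⊑ (∃r.A ⊔ B)  ⇔  ((∀r.B ⊓ A) ⊓ (∀r.¬A ⊓ ¬B)) unsat w.r.t. T
   all branches close; clash {A, ¬A} at an ∃-successor
2. Hence (∀r.B ⊓ A) ⊑ (∃r.A ⊔ B): entailed.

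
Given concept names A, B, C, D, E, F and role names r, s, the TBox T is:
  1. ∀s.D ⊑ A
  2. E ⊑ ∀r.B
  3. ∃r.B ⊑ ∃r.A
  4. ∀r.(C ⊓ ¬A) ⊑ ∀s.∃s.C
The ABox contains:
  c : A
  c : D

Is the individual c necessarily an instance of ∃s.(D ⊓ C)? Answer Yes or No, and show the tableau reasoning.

1. c : ∃s.(D ⊓ C)?  L(c) = {A, D} ∪ {∀s.(¬D ⊔ ¬C)}
   open: L(c) ⊇ {A, D, ¬E, ∀r.¬B, ∀s.(¬D ⊔ ¬C), …} (+ ∃-successors) — c ∉ ∃s.(D ⊓ C) possible
2. Hence c : ∃s.(D ⊓ C): not entailed.

No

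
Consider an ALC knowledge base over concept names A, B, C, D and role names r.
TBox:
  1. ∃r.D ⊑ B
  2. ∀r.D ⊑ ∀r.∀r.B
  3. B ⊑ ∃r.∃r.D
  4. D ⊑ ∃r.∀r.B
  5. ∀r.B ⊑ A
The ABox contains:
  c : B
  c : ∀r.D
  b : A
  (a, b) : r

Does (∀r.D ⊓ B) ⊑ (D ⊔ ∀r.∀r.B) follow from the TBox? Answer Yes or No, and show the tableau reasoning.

Yes

1. (∀r.D ⊓ B) ⊑ (D ⊔ ∀r.∀r.B)  ⇔  ((∀r.D ⊓ B) ⊓ (¬D ⊓ ∃r.∃r.¬B)) unsat w.r.t. T
   all branches close; clash {B, ¬B} at an ∃-successor
2. Hence (∀r.D ⊓ B) ⊑ (D ⊔ ∀r.∀r.B): entailed.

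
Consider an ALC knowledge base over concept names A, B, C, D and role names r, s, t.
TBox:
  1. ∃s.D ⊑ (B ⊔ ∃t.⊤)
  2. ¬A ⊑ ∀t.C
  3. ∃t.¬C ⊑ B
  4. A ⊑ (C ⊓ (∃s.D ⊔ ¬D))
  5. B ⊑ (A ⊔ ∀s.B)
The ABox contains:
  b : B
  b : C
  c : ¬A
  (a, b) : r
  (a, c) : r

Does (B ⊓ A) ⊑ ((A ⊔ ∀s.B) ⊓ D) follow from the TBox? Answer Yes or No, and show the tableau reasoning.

No

1. (B ⊓ A) ⊑ ((A ⊔ ∀s.B) ⊓ D)  ⇔  ((B ⊓ A) ⊓ ((¬A ⊓ ∃s.¬B) ⊔ ¬D)) unsat w.r.t. T
   apply at x₀: A⊑(C ⊓ (∃s.D ⊔ ¬D)); B⊑(A ⊔ ∀s.B)
   open: L(x₀) ⊇ {A, B, C, ¬D, ∀s.¬D}
2. Hence (B ⊓ A) ⊑ ((A ⊔ ∀s.B) ⊓ D): not entailed.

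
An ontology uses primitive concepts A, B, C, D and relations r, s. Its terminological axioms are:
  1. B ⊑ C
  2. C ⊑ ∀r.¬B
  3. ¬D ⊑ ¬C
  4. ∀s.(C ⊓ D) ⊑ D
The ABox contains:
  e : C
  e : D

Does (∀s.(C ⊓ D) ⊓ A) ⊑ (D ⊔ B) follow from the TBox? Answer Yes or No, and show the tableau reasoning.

1. (∀s.(C ⊓ D) ⊓ A) ⊑ (D ⊔ B)  ⇔  ((∀s.(C ⊓ D) ⊓ A) ⊓ (¬D ⊓ ¬B)) unsat w.r.t. T
   all branches close; clash {D, ¬D} at x₀
2. Hence (∀s.(C ⊓ D) ⊓ A) ⊑ (D ⊔ B): entailed.

Yes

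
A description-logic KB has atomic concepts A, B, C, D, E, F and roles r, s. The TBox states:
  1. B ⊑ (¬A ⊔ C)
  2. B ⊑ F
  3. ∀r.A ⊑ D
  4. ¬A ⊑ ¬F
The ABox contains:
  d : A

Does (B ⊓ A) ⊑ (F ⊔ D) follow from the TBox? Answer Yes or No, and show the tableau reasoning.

Yes

1. (B ⊓ A) ⊑ (F ⊔ D)  ⇔  ((B ⊓ A) ⊓ (¬F ⊓ ¬D)) unsat w.r.t. T
   all branches close; clash {F, ¬F} at x₀
2. Hence (B ⊓ A) ⊑ (F ⊔ D): entailed.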